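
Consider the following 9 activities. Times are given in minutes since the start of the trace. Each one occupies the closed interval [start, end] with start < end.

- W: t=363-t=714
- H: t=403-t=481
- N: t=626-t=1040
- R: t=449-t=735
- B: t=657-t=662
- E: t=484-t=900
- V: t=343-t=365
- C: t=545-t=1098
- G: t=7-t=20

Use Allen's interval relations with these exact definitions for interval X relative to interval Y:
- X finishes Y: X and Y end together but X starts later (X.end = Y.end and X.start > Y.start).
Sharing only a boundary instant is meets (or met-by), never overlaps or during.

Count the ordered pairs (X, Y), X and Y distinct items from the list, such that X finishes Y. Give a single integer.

0

Checking all 72 ordered pairs for relation 'finishes'; matching pairs in alphabetical order:
No pair satisfies it.
Count: 0.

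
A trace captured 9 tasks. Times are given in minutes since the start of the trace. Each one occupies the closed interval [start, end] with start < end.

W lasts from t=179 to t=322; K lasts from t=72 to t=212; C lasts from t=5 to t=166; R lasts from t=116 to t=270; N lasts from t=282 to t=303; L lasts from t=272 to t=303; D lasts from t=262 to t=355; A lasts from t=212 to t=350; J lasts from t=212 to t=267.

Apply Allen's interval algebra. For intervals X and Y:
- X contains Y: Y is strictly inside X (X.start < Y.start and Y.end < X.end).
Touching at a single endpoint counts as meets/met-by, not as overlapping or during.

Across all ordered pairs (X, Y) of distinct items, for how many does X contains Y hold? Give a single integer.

8

Checking all 72 ordered pairs for relation 'contains'; matching pairs in alphabetical order:
(A, L): A contains L ✓
(A, N): A contains N ✓
(D, L): D contains L ✓
(D, N): D contains N ✓
(R, J): R contains J ✓
(W, J): W contains J ✓
(W, L): W contains L ✓
(W, N): W contains N ✓
Count: 8.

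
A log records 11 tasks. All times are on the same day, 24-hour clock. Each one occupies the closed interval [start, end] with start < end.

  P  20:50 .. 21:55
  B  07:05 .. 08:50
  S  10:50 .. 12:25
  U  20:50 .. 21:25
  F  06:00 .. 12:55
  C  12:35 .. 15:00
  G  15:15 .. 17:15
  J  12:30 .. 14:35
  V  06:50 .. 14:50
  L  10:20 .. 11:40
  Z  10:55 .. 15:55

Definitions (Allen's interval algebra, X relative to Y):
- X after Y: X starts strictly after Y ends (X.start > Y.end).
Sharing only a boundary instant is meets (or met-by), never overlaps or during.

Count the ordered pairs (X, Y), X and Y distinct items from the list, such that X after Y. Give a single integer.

Checking all 110 ordered pairs for relation 'after'; matching pairs in alphabetical order:
(C, B): C after B ✓
(C, L): C after L ✓
(C, S): C after S ✓
(G, B): G after B ✓
(G, C): G after C ✓
(G, F): G after F ✓
(G, J): G after J ✓
(G, L): G after L ✓
(G, S): G after S ✓
(G, V): G after V ✓
(J, B): J after B ✓
(J, L): J after L ✓
(J, S): J after S ✓
(L, B): L after B ✓
(P, B): P after B ✓
(P, C): P after C ✓
(P, F): P after F ✓
(P, G): P after G ✓
(P, J): P after J ✓
(P, L): P after L ✓
(P, S): P after S ✓
(P, V): P after V ✓
(P, Z): P after Z ✓
(S, B): S after B ✓
... plus 10 further pairs not listed.
Count: 34.

34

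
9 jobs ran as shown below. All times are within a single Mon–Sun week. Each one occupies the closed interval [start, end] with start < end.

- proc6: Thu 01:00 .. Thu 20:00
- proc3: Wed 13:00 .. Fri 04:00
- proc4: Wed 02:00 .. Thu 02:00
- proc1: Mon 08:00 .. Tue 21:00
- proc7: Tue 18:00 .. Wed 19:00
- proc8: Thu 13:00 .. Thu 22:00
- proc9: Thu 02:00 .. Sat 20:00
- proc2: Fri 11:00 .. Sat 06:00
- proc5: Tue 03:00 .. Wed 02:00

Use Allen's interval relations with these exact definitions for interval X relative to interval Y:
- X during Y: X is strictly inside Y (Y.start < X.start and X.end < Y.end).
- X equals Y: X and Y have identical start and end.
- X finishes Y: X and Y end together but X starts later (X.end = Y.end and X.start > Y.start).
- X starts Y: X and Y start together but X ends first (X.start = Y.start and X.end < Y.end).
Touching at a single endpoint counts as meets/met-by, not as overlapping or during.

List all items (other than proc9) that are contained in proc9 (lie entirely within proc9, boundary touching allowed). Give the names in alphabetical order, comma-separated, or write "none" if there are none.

proc2, proc8

Target proc9 = [Thu 02:00, Sat 20:00].
proc1 [Mon 08:00, Tue 21:00] → before → no.
proc2 [Fri 11:00, Sat 06:00] → during → yes.
proc3 [Wed 13:00, Fri 04:00] → overlaps → no.
proc4 [Wed 02:00, Thu 02:00] → meets → no.
proc5 [Tue 03:00, Wed 02:00] → before → no.
proc6 [Thu 01:00, Thu 20:00] → overlaps → no.
proc7 [Tue 18:00, Wed 19:00] → before → no.
proc8 [Thu 13:00, Thu 22:00] → during → yes.
Result: proc2, proc8.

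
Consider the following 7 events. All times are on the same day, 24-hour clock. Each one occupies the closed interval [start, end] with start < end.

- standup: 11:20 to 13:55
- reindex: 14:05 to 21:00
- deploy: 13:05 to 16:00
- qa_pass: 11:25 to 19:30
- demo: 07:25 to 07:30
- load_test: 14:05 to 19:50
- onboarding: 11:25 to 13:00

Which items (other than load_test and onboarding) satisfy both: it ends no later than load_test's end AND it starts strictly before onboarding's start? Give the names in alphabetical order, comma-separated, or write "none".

demo, standup

Conditions: its end is no later than load_test's end (X.end <= 19:50) AND its start is strictly before onboarding's start (X.start < 11:25).
demo: end 07:30 <= 19:50? ✓; start 07:25 < 11:25? ✓ → yes.
deploy: end 16:00 <= 19:50? ✓; start 13:05 < 11:25? ✗ → no.
qa_pass: end 19:30 <= 19:50? ✓; start 11:25 < 11:25? ✗ → no.
reindex: end 21:00 <= 19:50? ✗; start 14:05 < 11:25? ✗ → no.
standup: end 13:55 <= 19:50? ✓; start 11:20 < 11:25? ✓ → yes.
Result: demo, standup.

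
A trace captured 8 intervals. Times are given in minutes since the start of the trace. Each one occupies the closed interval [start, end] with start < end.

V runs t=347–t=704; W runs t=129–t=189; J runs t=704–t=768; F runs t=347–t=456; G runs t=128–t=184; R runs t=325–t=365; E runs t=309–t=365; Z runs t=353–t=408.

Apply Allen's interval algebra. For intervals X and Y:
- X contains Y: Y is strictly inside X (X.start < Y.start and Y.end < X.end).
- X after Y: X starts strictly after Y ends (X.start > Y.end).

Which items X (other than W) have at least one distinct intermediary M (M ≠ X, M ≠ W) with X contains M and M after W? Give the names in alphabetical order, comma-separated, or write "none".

F, V

Target W = [t=129, t=189].
Intermediaries M with M after W: E, F, J, R, V, Z.
Via E — items with X contains E: none.
Via F — items with X contains F: none.
Via J — items with X contains J: none.
Via R — items with X contains R: none.
Via V — items with X contains V: none.
Via Z — items with X contains Z: F, V.
Union: F, V.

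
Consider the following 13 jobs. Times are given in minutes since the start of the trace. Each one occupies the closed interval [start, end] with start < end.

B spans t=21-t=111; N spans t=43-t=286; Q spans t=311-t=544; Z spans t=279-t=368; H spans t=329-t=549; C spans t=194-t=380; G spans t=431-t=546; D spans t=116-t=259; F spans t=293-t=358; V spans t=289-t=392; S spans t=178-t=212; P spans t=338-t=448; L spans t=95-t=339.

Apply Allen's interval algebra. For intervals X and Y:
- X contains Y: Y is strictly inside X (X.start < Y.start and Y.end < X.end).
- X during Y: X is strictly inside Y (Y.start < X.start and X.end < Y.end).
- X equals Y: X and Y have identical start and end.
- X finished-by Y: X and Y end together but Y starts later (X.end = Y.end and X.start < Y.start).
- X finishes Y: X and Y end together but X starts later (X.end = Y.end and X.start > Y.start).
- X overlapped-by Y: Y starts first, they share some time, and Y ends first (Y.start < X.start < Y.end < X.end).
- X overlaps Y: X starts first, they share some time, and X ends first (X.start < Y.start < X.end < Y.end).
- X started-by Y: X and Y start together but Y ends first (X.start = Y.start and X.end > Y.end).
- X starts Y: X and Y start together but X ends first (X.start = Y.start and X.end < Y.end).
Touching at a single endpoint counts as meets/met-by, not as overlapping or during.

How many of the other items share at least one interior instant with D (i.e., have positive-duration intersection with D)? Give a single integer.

4

Target D = [t=116, t=259].
B [t=21, t=111] → before → no.
C [t=194, t=380] → overlapped-by → counts.
F [t=293, t=358] → after → no.
G [t=431, t=546] → after → no.
H [t=329, t=549] → after → no.
L [t=95, t=339] → contains → counts.
N [t=43, t=286] → contains → counts.
P [t=338, t=448] → after → no.
Q [t=311, t=544] → after → no.
S [t=178, t=212] → during → counts.
V [t=289, t=392] → after → no.
Z [t=279, t=368] → after → no.
Total: 4.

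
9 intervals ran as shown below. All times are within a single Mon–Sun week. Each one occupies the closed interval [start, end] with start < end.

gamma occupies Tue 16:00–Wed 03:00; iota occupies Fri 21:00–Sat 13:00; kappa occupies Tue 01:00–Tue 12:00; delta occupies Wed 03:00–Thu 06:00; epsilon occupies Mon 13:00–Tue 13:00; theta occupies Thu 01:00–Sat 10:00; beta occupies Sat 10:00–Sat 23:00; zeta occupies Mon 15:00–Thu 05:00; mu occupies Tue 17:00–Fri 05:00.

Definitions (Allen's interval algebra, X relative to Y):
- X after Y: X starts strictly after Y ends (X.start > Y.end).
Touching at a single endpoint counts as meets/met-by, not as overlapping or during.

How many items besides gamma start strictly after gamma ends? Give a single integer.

Target gamma = [Tue 16:00, Wed 03:00].
beta [Sat 10:00, Sat 23:00] → after → counts.
delta [Wed 03:00, Thu 06:00] → met-by → no.
epsilon [Mon 13:00, Tue 13:00] → before → no.
iota [Fri 21:00, Sat 13:00] → after → counts.
kappa [Tue 01:00, Tue 12:00] → before → no.
mu [Tue 17:00, Fri 05:00] → overlapped-by → no.
theta [Thu 01:00, Sat 10:00] → after → counts.
zeta [Mon 15:00, Thu 05:00] → contains → no.
Total: 3.

3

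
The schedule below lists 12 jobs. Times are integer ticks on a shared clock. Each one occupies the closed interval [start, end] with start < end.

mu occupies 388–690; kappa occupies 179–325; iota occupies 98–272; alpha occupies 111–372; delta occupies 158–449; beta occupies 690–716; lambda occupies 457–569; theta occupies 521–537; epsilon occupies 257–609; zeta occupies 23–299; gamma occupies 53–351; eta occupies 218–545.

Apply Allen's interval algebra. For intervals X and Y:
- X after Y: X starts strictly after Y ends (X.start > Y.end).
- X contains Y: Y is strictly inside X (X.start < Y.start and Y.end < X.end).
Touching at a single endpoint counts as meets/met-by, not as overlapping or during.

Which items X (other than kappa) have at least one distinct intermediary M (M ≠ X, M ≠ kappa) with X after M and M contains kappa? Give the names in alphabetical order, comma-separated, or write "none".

beta, lambda, mu, theta

Target kappa = [179, 325].
Intermediaries M with M contains kappa: alpha, delta, gamma.
Via alpha — items with X after alpha: beta, lambda, mu, theta.
Via delta — items with X after delta: beta, lambda, theta.
Via gamma — items with X after gamma: beta, lambda, mu, theta.
Union: beta, lambda, mu, theta.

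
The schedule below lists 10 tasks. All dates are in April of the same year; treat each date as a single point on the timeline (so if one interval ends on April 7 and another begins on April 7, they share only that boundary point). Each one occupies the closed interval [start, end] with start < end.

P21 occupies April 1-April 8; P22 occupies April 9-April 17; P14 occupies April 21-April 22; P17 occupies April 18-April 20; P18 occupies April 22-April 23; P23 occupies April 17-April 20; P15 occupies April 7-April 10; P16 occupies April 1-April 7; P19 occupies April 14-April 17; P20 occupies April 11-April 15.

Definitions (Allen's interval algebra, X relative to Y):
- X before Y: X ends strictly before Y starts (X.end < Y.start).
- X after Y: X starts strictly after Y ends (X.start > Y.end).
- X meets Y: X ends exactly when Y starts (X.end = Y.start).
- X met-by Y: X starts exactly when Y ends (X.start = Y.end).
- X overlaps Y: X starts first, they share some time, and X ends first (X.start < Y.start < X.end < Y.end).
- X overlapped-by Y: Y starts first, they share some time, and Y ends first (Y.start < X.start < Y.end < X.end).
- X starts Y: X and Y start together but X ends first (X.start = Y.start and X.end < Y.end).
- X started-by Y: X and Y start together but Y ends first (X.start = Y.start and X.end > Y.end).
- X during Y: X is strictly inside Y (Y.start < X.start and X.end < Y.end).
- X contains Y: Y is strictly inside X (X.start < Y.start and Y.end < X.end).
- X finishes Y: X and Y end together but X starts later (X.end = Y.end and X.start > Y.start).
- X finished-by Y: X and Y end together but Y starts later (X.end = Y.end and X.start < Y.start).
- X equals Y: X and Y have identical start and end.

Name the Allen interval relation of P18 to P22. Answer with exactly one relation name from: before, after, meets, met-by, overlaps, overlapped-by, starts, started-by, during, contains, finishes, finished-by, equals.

after

P18 = [April 22, April 23]; P22 = [April 9, April 17].
Compare endpoints: P18.start > P22.start, P18.start > P22.end, P18.end > P22.start, P18.end > P22.end.
That pattern is 'after'.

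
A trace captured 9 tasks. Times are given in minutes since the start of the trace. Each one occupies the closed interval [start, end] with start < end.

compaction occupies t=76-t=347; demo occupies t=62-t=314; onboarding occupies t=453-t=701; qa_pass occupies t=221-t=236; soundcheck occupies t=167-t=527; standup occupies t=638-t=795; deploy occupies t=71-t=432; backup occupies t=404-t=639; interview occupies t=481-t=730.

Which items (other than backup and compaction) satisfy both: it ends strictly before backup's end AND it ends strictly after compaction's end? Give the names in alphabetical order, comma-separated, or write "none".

Conditions: its end is strictly before backup's end (X.end < t=639) AND its end is strictly after compaction's end (X.end > t=347).
demo: end t=314 < t=639? ✓; end t=314 > t=347? ✗ → no.
deploy: end t=432 < t=639? ✓; end t=432 > t=347? ✓ → yes.
interview: end t=730 < t=639? ✗; end t=730 > t=347? ✓ → no.
onboarding: end t=701 < t=639? ✗; end t=701 > t=347? ✓ → no.
qa_pass: end t=236 < t=639? ✓; end t=236 > t=347? ✗ → no.
soundcheck: end t=527 < t=639? ✓; end t=527 > t=347? ✓ → yes.
standup: end t=795 < t=639? ✗; end t=795 > t=347? ✓ → no.
Result: deploy, soundcheck.

deploy, soundcheck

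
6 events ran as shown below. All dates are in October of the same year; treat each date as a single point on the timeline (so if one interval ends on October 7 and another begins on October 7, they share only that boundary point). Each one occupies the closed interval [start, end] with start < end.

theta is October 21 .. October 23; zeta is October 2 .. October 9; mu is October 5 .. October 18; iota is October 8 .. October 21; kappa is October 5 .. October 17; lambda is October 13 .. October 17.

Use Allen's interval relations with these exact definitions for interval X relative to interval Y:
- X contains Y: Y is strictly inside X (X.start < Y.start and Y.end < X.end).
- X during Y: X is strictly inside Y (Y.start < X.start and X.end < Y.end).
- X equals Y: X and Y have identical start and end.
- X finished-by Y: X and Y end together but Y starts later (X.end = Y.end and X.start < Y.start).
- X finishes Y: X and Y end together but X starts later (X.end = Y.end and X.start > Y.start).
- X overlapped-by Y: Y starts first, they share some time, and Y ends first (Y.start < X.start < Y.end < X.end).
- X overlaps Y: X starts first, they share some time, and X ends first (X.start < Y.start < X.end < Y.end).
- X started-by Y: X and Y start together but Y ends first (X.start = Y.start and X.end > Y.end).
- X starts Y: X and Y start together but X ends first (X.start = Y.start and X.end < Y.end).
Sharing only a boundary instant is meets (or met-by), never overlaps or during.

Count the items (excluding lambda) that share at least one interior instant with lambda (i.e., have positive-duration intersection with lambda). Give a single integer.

Target lambda = [October 13, October 17].
iota [October 8, October 21] → contains → counts.
kappa [October 5, October 17] → finished-by → counts.
mu [October 5, October 18] → contains → counts.
theta [October 21, October 23] → after → no.
zeta [October 2, October 9] → before → no.
Total: 3.

3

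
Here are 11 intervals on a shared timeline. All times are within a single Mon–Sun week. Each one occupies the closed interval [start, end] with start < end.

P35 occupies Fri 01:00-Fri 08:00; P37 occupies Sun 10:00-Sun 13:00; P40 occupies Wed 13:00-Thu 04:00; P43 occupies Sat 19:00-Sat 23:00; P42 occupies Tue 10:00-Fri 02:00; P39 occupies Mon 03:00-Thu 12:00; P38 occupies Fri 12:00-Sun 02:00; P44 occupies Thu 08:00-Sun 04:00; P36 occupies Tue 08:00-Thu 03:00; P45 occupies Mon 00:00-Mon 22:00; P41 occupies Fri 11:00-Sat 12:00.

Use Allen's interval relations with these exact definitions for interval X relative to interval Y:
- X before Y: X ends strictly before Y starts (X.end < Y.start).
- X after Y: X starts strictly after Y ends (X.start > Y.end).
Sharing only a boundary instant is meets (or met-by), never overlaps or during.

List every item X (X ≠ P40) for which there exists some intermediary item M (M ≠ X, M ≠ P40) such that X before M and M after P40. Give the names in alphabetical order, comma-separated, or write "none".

P35, P36, P38, P39, P41, P42, P43, P44, P45

Target P40 = [Wed 13:00, Thu 04:00].
Intermediaries M with M after P40: P35, P37, P38, P41, P43, P44.
Via P35 — items with X before P35: P36, P39, P45.
Via P37 — items with X before P37: P35, P36, P38, P39, P41, P42, P43, P44, P45.
Via P38 — items with X before P38: P35, P36, P39, P42, P45.
Via P41 — items with X before P41: P35, P36, P39, P42, P45.
Via P43 — items with X before P43: P35, P36, P39, P41, P42, P45.
Via P44 — items with X before P44: P36, P45.
Union: P35, P36, P38, P39, P41, P42, P43, P44, P45.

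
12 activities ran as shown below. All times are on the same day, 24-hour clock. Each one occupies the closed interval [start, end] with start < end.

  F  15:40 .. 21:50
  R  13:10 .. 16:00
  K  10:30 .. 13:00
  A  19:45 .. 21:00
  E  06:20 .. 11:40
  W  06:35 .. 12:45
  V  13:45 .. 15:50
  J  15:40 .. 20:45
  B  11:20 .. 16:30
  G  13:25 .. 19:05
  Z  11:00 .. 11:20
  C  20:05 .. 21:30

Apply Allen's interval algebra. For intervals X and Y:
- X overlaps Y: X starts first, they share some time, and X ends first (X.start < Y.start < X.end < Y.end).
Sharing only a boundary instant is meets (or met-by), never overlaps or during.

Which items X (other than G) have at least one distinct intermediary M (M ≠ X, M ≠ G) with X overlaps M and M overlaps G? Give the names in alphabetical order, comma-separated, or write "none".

E, K, W

Target G = [13:25, 19:05].
Intermediaries M with M overlaps G: B, R.
Via B — items with X overlaps B: E, K, W.
Via R — items with X overlaps R: none.
Union: E, K, W.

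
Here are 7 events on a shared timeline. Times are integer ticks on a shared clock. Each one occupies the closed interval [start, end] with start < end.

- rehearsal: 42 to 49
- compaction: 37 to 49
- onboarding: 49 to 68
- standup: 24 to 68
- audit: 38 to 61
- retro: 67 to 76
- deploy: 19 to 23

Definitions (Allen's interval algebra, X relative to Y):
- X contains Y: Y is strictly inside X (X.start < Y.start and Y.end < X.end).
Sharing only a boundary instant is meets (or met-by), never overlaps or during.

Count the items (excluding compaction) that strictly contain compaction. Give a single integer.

1

Target compaction = [37, 49].
audit [38, 61] → overlapped-by → no.
deploy [19, 23] → before → no.
onboarding [49, 68] → met-by → no.
rehearsal [42, 49] → finishes → no.
retro [67, 76] → after → no.
standup [24, 68] → contains → counts.
Total: 1.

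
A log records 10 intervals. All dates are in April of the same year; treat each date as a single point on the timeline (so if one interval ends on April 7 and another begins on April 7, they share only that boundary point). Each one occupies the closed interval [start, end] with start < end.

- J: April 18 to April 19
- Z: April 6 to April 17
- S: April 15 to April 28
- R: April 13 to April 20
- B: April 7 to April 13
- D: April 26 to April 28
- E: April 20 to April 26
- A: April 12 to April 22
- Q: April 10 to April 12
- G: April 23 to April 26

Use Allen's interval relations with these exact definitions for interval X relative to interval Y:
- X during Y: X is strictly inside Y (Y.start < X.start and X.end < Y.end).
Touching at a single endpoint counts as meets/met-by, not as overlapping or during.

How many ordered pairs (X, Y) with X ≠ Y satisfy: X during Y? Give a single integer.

Checking all 90 ordered pairs for relation 'during'; matching pairs in alphabetical order:
(B, Z): B during Z ✓
(E, S): E during S ✓
(G, S): G during S ✓
(J, A): J during A ✓
(J, R): J during R ✓
(J, S): J during S ✓
(Q, B): Q during B ✓
(Q, Z): Q during Z ✓
(R, A): R during A ✓
Count: 9.

9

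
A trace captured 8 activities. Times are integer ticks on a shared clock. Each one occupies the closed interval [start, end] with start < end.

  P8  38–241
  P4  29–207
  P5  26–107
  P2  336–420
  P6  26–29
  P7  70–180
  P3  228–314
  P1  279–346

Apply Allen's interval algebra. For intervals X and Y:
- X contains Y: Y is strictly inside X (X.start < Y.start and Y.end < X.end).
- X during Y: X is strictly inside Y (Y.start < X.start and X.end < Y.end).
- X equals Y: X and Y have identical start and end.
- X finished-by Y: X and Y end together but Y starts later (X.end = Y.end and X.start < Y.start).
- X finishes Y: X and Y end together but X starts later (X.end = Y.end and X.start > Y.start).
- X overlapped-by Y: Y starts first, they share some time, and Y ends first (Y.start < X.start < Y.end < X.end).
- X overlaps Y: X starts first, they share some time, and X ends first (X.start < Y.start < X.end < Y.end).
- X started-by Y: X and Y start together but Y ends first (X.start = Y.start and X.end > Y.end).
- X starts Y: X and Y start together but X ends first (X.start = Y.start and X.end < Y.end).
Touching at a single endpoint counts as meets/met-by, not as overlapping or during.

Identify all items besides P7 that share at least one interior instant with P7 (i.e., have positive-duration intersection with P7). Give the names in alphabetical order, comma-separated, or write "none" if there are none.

Target P7 = [70, 180].
P1 [279, 346] → after → no.
P2 [336, 420] → after → no.
P3 [228, 314] → after → no.
P4 [29, 207] → contains → yes.
P5 [26, 107] → overlaps → yes.
P6 [26, 29] → before → no.
P8 [38, 241] → contains → yes.
Result: P4, P5, P8.

P4, P5, P8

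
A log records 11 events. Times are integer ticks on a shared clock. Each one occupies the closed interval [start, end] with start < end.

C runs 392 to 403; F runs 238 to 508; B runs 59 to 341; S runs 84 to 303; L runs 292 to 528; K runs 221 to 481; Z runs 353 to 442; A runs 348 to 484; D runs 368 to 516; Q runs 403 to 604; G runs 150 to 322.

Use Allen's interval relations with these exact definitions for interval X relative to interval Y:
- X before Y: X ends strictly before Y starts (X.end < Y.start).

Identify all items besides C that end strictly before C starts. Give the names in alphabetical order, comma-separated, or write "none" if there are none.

B, G, S

Target C = [392, 403].
A [348, 484] → contains → no.
B [59, 341] → before → yes.
D [368, 516] → contains → no.
F [238, 508] → contains → no.
G [150, 322] → before → yes.
K [221, 481] → contains → no.
L [292, 528] → contains → no.
Q [403, 604] → met-by → no.
S [84, 303] → before → yes.
Z [353, 442] → contains → no.
Result: B, G, S.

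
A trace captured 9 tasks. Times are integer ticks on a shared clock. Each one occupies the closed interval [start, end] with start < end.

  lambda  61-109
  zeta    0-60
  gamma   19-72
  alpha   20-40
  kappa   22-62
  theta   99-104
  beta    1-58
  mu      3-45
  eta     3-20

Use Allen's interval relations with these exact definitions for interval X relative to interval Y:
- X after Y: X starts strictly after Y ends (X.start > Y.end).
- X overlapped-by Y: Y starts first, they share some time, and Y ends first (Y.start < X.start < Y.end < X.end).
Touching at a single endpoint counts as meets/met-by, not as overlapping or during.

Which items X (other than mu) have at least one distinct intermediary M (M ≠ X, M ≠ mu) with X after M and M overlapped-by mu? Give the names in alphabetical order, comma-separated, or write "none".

Target mu = [3, 45].
Intermediaries M with M overlapped-by mu: gamma, kappa.
Via gamma — items with X after gamma: theta.
Via kappa — items with X after kappa: theta.
Union: theta.

theta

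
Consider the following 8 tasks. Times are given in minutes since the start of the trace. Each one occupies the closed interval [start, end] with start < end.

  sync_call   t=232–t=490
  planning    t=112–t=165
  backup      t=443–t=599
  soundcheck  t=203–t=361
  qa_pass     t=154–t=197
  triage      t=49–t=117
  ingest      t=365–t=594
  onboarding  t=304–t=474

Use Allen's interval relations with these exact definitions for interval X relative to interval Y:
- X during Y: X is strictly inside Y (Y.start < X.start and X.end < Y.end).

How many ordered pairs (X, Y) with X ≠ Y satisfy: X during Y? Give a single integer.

1

Checking all 56 ordered pairs for relation 'during'; matching pairs in alphabetical order:
(onboarding, sync_call): onboarding during sync_call ✓
Count: 1.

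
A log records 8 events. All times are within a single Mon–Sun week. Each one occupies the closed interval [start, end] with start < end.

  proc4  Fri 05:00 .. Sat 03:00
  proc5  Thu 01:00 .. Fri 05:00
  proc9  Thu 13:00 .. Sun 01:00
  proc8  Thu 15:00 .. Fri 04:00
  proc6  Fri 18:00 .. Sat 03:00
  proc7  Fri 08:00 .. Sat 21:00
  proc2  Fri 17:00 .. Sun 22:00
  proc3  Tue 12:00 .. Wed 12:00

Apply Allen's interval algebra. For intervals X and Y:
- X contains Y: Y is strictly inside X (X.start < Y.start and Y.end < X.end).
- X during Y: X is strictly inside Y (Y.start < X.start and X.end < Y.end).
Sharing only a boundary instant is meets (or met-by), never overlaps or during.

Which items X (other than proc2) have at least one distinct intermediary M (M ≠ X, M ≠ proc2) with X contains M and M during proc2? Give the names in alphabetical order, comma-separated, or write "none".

Target proc2 = [Fri 17:00, Sun 22:00].
Intermediaries M with M during proc2: proc6.
Via proc6 — items with X contains proc6: proc7, proc9.
Union: proc7, proc9.

proc7, proc9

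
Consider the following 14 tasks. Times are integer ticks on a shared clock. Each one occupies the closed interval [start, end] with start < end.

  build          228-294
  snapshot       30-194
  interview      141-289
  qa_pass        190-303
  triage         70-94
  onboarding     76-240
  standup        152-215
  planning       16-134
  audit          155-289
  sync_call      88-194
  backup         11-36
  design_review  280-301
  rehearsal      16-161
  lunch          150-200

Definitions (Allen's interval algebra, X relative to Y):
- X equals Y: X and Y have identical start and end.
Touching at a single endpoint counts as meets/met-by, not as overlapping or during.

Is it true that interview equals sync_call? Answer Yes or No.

interview = [141, 289], sync_call = [88, 194].
Actual relation of interview to sync_call: overlapped-by.
Asked whether 'equals' holds → No.

No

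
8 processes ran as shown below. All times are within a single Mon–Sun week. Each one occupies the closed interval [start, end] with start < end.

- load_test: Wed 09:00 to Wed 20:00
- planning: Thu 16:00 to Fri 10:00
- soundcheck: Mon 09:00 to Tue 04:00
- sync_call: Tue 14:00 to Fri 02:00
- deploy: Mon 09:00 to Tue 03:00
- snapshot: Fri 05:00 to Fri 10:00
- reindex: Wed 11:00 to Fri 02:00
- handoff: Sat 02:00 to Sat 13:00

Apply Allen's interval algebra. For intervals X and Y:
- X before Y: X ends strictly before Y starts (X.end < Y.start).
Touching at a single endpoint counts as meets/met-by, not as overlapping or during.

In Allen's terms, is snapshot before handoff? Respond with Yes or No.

snapshot = [Fri 05:00, Fri 10:00], handoff = [Sat 02:00, Sat 13:00].
Actual relation of snapshot to handoff: before.
Asked whether 'before' holds → Yes.

Yes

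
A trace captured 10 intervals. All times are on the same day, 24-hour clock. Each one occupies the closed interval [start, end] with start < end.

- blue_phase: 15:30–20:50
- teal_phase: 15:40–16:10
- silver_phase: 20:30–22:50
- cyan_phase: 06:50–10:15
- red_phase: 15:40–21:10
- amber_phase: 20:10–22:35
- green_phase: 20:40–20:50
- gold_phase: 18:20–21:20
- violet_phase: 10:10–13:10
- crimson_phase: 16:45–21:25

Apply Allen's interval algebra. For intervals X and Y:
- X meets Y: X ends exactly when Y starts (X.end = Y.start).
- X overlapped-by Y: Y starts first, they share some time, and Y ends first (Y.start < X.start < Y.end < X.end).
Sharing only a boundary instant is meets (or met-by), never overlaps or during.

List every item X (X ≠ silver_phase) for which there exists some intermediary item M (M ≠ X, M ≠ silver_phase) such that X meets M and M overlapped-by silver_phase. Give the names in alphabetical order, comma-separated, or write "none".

Target silver_phase = [20:30, 22:50].
Intermediaries M with M overlapped-by silver_phase: none.
Union: none.

none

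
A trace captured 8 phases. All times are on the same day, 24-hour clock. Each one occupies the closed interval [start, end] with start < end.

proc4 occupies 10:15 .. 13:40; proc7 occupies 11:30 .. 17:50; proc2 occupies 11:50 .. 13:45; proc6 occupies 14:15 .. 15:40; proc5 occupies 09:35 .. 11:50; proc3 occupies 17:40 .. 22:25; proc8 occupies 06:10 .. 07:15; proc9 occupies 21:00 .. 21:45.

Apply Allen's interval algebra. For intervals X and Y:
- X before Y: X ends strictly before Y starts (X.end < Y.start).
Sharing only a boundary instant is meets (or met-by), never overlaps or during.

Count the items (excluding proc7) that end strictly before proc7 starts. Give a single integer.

Target proc7 = [11:30, 17:50].
proc2 [11:50, 13:45] → during → no.
proc3 [17:40, 22:25] → overlapped-by → no.
proc4 [10:15, 13:40] → overlaps → no.
proc5 [09:35, 11:50] → overlaps → no.
proc6 [14:15, 15:40] → during → no.
proc8 [06:10, 07:15] → before → counts.
proc9 [21:00, 21:45] → after → no.
Total: 1.

1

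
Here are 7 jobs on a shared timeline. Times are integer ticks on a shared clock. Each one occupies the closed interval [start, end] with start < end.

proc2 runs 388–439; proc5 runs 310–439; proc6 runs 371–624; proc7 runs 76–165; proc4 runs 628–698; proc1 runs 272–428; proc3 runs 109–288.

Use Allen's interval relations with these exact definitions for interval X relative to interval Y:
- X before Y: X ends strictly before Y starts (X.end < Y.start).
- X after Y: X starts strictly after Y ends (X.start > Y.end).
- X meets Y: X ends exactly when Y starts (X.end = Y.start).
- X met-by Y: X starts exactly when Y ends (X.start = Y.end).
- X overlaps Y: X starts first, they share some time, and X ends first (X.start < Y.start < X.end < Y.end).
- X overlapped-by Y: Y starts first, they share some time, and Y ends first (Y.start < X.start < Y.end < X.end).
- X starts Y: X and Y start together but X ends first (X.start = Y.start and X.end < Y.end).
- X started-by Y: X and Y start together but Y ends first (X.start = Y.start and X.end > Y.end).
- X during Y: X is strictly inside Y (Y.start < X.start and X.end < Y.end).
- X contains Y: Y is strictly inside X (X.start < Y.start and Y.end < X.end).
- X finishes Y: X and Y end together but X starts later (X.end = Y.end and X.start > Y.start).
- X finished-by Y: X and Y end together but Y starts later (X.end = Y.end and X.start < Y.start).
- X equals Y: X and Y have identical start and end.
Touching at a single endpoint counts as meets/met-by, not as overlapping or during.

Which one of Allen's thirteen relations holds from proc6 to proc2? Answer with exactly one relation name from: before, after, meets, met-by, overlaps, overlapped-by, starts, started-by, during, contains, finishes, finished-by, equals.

contains

proc6 = [371, 624]; proc2 = [388, 439].
Compare endpoints: proc6.start < proc2.start, proc6.start < proc2.end, proc6.end > proc2.start, proc6.end > proc2.end.
That pattern is 'contains'.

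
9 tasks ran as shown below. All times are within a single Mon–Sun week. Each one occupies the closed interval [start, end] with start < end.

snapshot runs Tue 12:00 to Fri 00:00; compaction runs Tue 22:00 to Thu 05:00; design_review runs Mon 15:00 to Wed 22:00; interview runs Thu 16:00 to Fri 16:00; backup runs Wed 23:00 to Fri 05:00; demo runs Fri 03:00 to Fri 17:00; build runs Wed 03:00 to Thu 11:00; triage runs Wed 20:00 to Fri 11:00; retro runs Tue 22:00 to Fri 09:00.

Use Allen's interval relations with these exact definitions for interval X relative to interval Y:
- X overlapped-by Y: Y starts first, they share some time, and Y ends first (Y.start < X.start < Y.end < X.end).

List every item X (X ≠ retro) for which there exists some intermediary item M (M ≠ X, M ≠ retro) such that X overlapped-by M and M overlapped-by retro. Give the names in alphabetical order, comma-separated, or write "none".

demo, interview

Target retro = [Tue 22:00, Fri 09:00].
Intermediaries M with M overlapped-by retro: demo, interview, triage.
Via demo — items with X overlapped-by demo: none.
Via interview — items with X overlapped-by interview: demo.
Via triage — items with X overlapped-by triage: demo, interview.
Union: demo, interview.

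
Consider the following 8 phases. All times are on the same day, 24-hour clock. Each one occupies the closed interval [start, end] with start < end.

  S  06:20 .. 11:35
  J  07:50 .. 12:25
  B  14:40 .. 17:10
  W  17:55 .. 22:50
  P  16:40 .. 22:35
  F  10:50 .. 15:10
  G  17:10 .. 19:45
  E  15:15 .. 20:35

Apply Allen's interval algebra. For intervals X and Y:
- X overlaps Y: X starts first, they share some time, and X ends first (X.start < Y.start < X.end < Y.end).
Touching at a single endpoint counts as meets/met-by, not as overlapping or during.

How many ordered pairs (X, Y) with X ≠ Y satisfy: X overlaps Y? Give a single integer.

Checking all 56 ordered pairs for relation 'overlaps'; matching pairs in alphabetical order:
(B, E): B overlaps E ✓
(B, P): B overlaps P ✓
(E, P): E overlaps P ✓
(E, W): E overlaps W ✓
(F, B): F overlaps B ✓
(G, W): G overlaps W ✓
(J, F): J overlaps F ✓
(P, W): P overlaps W ✓
(S, F): S overlaps F ✓
(S, J): S overlaps J ✓
Count: 10.

10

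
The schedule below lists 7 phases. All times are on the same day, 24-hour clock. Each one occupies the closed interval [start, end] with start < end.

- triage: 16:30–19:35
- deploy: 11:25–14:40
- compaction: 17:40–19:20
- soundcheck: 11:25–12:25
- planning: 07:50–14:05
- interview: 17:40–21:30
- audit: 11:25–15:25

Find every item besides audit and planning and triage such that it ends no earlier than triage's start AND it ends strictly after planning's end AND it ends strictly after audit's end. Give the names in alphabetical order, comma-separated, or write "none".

Conditions: its end is no earlier than triage's start (X.end >= 16:30) AND its end is strictly after planning's end (X.end > 14:05) AND its end is strictly after audit's end (X.end > 15:25).
compaction: end 19:20 >= 16:30? ✓; end 19:20 > 14:05? ✓; end 19:20 > 15:25? ✓ → yes.
deploy: end 14:40 >= 16:30? ✗; end 14:40 > 14:05? ✓; end 14:40 > 15:25? ✗ → no.
interview: end 21:30 >= 16:30? ✓; end 21:30 > 14:05? ✓; end 21:30 > 15:25? ✓ → yes.
soundcheck: end 12:25 >= 16:30? ✗; end 12:25 > 14:05? ✗; end 12:25 > 15:25? ✗ → no.
Result: compaction, interview.

compaction, interview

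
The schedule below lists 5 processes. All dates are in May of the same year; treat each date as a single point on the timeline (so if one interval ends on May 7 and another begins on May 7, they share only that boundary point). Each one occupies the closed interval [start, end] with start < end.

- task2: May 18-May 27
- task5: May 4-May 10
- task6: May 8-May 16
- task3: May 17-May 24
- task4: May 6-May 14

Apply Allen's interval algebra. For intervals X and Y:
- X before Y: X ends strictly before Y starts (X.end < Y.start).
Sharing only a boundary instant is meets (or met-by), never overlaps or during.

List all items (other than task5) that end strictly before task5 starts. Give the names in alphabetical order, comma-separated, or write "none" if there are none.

Target task5 = [May 4, May 10].
task2 [May 18, May 27] → after → no.
task3 [May 17, May 24] → after → no.
task4 [May 6, May 14] → overlapped-by → no.
task6 [May 8, May 16] → overlapped-by → no.
Result: none.

none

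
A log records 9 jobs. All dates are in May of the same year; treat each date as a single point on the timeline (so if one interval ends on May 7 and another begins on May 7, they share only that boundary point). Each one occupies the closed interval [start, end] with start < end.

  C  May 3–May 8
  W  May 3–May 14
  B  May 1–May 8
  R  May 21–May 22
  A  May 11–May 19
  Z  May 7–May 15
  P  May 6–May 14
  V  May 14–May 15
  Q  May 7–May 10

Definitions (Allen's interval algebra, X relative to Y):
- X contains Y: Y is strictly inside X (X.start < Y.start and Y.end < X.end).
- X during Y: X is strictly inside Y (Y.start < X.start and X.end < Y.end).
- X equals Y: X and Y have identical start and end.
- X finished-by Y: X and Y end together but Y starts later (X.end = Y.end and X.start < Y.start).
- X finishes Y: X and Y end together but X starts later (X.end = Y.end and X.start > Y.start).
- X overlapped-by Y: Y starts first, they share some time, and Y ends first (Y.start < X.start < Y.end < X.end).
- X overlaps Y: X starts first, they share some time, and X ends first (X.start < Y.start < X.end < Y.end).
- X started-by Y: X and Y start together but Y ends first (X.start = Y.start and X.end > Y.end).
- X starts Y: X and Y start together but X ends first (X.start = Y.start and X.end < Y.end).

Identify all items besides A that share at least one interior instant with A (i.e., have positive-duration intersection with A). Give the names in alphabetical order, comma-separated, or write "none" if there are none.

P, V, W, Z

Target A = [May 11, May 19].
B [May 1, May 8] → before → no.
C [May 3, May 8] → before → no.
P [May 6, May 14] → overlaps → yes.
Q [May 7, May 10] → before → no.
R [May 21, May 22] → after → no.
V [May 14, May 15] → during → yes.
W [May 3, May 14] → overlaps → yes.
Z [May 7, May 15] → overlaps → yes.
Result: P, V, W, Z.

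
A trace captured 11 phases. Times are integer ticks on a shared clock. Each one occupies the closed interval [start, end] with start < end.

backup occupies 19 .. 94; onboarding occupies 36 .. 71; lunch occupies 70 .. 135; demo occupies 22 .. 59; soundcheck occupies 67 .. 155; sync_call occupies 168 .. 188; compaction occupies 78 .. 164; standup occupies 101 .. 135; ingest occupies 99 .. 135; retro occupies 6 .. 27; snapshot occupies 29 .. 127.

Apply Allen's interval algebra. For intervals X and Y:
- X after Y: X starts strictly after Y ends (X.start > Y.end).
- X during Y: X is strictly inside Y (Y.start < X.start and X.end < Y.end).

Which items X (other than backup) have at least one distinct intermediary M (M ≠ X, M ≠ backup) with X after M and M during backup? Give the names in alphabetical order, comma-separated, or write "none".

compaction, ingest, lunch, soundcheck, standup, sync_call

Target backup = [19, 94].
Intermediaries M with M during backup: demo, onboarding.
Via demo — items with X after demo: compaction, ingest, lunch, soundcheck, standup, sync_call.
Via onboarding — items with X after onboarding: compaction, ingest, standup, sync_call.
Union: compaction, ingest, lunch, soundcheck, standup, sync_call.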